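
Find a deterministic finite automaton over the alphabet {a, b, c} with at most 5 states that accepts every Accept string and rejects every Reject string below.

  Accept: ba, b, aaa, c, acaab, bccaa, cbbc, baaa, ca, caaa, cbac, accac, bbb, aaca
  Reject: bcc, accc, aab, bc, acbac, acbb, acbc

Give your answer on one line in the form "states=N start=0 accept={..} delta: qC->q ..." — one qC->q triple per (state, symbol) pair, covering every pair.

Fold the examples into a partial DFA from state 0: repeatedly fix the first undefined (state, symbol) met by the shortest-then-alphabetical prefix, trying targets in increasing order and rejecting any under which an Accept and a Reject string meet in one state with the same remainder; add a state when all current targets are rejected. Accepting states are where Accept strings end.
a: 0a undefined. 0a->0: no, b/aab meet in 0 with "b" left. Open state 1: 0a->1.
b: 0b undefined. 0b->0: no, c/bc meet in 0 with "c" left. 0b->1: ok.
c: 0c undefined. 0c->0: ok.
aa: 1a undefined. 1a->0: no, b/aab meet in 1. 1a->1: no, cbac/bc meet in 1 with "c" left. Open state 2: 1a->2.
ac: 1c undefined. 1c->0: no, c/bcc meet in 0. 1c->1: no, b/bcc meet in 1. 1c->2: no, ba/bc meet in 2. Open state 3: 1c->3.
bb: 1b undefined. 1b->0: ok.
aaa: 2a undefined. 2a->0: ok.
aab: 2b undefined. 2b->0: no, aaa/aab meet in 0. 2b->1: no, b/aab meet in 1. 2b->2: no, ba/aab meet in 2. 2b->3: ok.
aac: 2c undefined. 2c->0: ok.
aca: 3a undefined. 3a->0: ok.
acb: 3b undefined. 3b->0: no, b/acbb meet in 1. 3b->1: no, aaa/acbac meet in 0. 3b->2: no, aaa/acbac meet in 0. 3b->3: no, aaa/acbac meet in 0. Open state 4: 3b->4.
acc: 3c undefined. 3c->0: no, aaa/bcc meet in 0. 3c->1: no, b/bcc meet in 1. 3c->2: no, ba/bcc meet in 2. 3c->3: ok.
acba: 4a undefined. 4a->0: no, aaa/acbac meet in 0. 4a->1: ok.
acbb: 4b undefined. 4b->0: no, aaa/acbb meet in 0. 4b->1: no, b/acbb meet in 1. 4b->2: no, ba/acbb meet in 2. 4b->3: ok.
acbc: 4c undefined. 4c->0: no, aaa/acbc meet in 0. 4c->1: no, b/acbc meet in 1. 4c->2: no, ba/acbc meet in 2. 4c->3: ok.
All examples now run through 5 states with every (state, symbol) defined. Accept strings end in {0,1,2}, Reject strings end in {3}; accept={0,1,2}.

states=5 start=0 accept={0,1,2} delta: 0a->1 0b->1 0c->0 1a->2 1b->0 1c->3 2a->0 2b->3 2c->0 3a->0 3b->4 3c->3 4a->1 4b->3 4c->3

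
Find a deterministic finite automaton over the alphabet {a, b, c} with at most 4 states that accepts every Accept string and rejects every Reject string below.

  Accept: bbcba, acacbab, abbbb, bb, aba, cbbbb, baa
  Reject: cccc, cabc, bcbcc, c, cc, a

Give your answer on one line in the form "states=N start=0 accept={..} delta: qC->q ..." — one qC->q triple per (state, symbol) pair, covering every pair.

states=2 start=0 accept={1} delta: 0a->0 0b->1 0c->0 1a->1 1b->1 1c->0

State merging on the prefix tree: take the shortest (then alphabetical) example prefix whose next move is undefined and point that move at state 0, else 1, else 2, ...; a target is out if some Accept/Reject pair would then sit in one state with the same input left (inseparable). If every existing state is out, open a new one.
a: 0a undefined. 0a->0: ok.
b: 0b undefined. 0b->0: no, abbbb/a meet in 0. Open state 1: 0b->1.
c: 0c undefined. 0c->0: ok.
ba: 1a undefined. 1a->0: no, aba/cccc meet in 0. 1a->1: ok.
bb: 1b undefined. 1b->0: no, acacbab/cccc meet in 0. 1b->1: ok.
bc: 1c undefined. 1c->0: ok.
All examples now run through 2 states with every (state, symbol) defined. Accept strings end in {1}, Reject strings end in {0}; accept={1}.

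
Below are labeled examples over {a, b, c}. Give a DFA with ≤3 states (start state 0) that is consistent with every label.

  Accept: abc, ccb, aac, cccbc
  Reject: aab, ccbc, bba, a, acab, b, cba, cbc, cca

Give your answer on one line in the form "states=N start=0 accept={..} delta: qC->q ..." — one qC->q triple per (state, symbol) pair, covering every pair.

State merging on the prefix tree: take the shortest (then alphabetical) example prefix whose next move is undefined and point that move at state 0, else 1, else 2, ...; a target is out if some Accept/Reject pair would then sit in one state with the same input left (inseparable). If every existing state is out, open a new one.
a: 0a undefined. 0a->0: ok.
b: 0b undefined. 0b->0: ok.
c: 0c undefined. 0c->0: no, abc/aab meet in 0. Open state 1: 0c->1.
cb: 1b undefined. 1b->0: no, abc/cbc meet in 1. 1b->1: ok.
cc: 1c undefined. 1c->0: no, abc/ccbc meet in 1. 1c->1: no, abc/ccbc meet in 1. Open state 2: 1c->2.
aca: 1a undefined. 1a->0: ok.
cca: 2a undefined. 2a->0: ok.
ccb: 2b undefined. 2b->0: no, abc/ccbc meet in 1. 2b->1: ok.
ccc: 2c undefined. 2c->0: ok.
All examples now run through 3 states with every (state, symbol) defined. Accept strings end in {1}, Reject strings end in {0,2}; accept={1}.

states=3 start=0 accept={1} delta: 0a->0 0b->0 0c->1 1a->0 1b->1 1c->2 2a->0 2b->1 2c->0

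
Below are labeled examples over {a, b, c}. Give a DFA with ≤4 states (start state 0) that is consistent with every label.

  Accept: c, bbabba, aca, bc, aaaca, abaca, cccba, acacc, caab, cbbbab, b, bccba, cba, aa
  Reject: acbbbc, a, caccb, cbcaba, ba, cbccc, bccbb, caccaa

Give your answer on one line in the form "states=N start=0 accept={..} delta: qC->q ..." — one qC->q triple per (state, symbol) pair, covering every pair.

states=4 start=0 accept={0,2,3} delta: 0a->1 0b->0 0c->2 1a->0 1b->1 1c->1 2a->2 2b->2 2c->3 3a->0 3b->1 3c->1

State merging on the prefix tree: take the shortest (then alphabetical) example prefix whose next move is undefined and point that move at state 0, else 1, else 2, ...; a target is out if some Accept/Reject pair would then sit in one state with the same input left (inseparable). If every existing state is out, open a new one.
a: 0a undefined. 0a->0: no, aa/a meet in 0. Open state 1: 0a->1.
b: 0b undefined. 0b->0: ok.
c: 0c undefined. 0c->0: no, c/cbccc meet in 0. 0c->1: no, c/a meet in 1. Open state 2: 0c->2.
aa: 1a undefined. 1a->0: ok.
ab: 1b undefined. 1b->0: no, bbabba/a meet in 1. 1b->1: ok.
ac: 1c undefined. 1c->0: no, c/acbbbc meet in 2. 1c->1: ok.
ca: 2a undefined. 2a->0: no, caab/acbbbc meet in 1. 2a->1: no, abaca/acbbbc meet in 1. 2a->2: ok.
cb: 2b undefined. 2b->0: no, cbbbab/acbbbc meet in 1. 2b->1: no, caab/acbbbc meet in 1. 2b->2: ok.
cc: 2c undefined. 2c->0: no, c/caccb meet in 2. 2c->1: no, acacc/acbbbc meet in 1. 2c->2: no, c/caccb meet in 2. Open state 3: 2c->3.
ccc: 3c undefined. 3c->0: no, c/cbccc meet in 2. 3c->1: ok.
bccb: 3b undefined. 3b->0: no, bbabba/bccbb meet in 0. 3b->1: ok.
cbca: 3a undefined. 3a->0: ok.
All examples now run through 4 states with every (state, symbol) defined. Accept strings end in {0,2,3}, Reject strings end in {1}; accept={0,2,3}.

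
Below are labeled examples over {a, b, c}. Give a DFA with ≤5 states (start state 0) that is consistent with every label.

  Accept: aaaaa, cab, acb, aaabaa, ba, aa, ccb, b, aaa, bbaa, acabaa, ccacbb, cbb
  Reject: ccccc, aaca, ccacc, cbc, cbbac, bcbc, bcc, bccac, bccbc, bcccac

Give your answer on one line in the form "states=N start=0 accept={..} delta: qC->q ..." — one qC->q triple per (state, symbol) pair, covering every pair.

states=2 start=0 accept={0} delta: 0a->0 0b->0 0c->1 1a->1 1b->0 1c->1

Grow the machine one transition at a time. Run the examples from 0; the earliest place one falls off (shortest prefix, ties alphabetical) gets sent to the lowest-numbered state that keeps every Accept/Reject pair distinguishable — a pair clashes when both reach the same state with identical unread suffix — and to a fresh state only if none does.
a: 0a undefined. 0a->0: ok.
b: 0b undefined. 0b->0: ok.
c: 0c undefined. 0c->0: no, aaaaa/ccccc meet in 0. Open state 1: 0c->1.
ca: 1a undefined. 1a->0: no, aaaaa/aaca meet in 0. 1a->1: ok.
cb: 1b undefined. 1b->0: ok.
cc: 1c undefined. 1c->0: no, aaaaa/ccacc meet in 0. 1c->1: ok.
All examples now run through 2 states with every (state, symbol) defined. Accept strings end in {0}, Reject strings end in {1}; accept={0}.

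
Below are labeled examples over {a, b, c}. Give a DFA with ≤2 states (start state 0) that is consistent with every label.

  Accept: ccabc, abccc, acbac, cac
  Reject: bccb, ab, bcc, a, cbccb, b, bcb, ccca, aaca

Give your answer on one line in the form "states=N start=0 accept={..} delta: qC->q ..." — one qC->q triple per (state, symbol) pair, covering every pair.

states=2 start=0 accept={1} delta: 0a->0 0b->0 0c->1 1a->0 1b->0 1c->0

State merging on the prefix tree: take the shortest (then alphabetical) example prefix whose next move is undefined and point that move at state 0, else 1, else 2, ...; a target is out if some Accept/Reject pair would then sit in one state with the same input left (inseparable). If every existing state is out, open a new one.
a: 0a undefined. 0a->0: ok.
b: 0b undefined. 0b->0: ok.
c: 0c undefined. 0c->0: no, ccabc/bccb meet in 0. Open state 1: 0c->1.
ca: 1a undefined. 1a->0: ok.
cb: 1b undefined. 1b->0: ok.
cc: 1c undefined. 1c->0: ok.
All examples now run through 2 states with every (state, symbol) defined. Accept strings end in {1}, Reject strings end in {0}; accept={1}.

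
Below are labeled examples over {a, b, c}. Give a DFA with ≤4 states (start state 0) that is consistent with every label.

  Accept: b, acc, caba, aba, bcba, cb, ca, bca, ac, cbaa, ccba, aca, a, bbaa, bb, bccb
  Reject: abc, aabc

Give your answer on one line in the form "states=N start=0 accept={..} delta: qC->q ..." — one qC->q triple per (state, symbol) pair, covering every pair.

Fold the examples into a partial DFA from state 0: repeatedly fix the first undefined (state, symbol) met by the shortest-then-alphabetical prefix, trying targets in increasing order and rejecting any under which an Accept and a Reject string meet in one state with the same remainder; add a state when all current targets are rejected. Accepting states are where Accept strings end.
a: 0a undefined. 0a->0: ok.
b: 0b undefined. 0b->0: no, ac/abc meet in 0 with "c" left. Open state 1: 0b->1.
c: 0c undefined. 0c->0: ok.
bb: 1b undefined. 1b->0: ok.
bc: 1c undefined. 1c->0: no, acc/abc meet in 0. 1c->1: no, b/abc meet in 1. Open state 2: 1c->2.
aba: 1a undefined. 1a->0: ok.
bca: 2a undefined. 2a->0: ok.
bcb: 2b undefined. 2b->0: ok.
bcc: 2c undefined. 2c->0: ok.
All examples now run through 3 states with every (state, symbol) defined. Accept strings end in {0,1}, Reject strings end in {2}; accept={0,1}.

states=3 start=0 accept={0,1} delta: 0a->0 0b->1 0c->0 1a->0 1b->0 1c->2 2a->0 2b->0 2c->0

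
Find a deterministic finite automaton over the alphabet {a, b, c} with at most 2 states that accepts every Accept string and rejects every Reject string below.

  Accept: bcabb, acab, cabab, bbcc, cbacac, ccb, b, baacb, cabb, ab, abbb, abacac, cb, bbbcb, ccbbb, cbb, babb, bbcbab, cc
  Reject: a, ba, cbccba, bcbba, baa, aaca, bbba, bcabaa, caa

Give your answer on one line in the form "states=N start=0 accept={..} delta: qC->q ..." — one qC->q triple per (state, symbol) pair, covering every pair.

Fold the examples into a partial DFA from state 0: repeatedly fix the first undefined (state, symbol) met by the shortest-then-alphabetical prefix, trying targets in increasing order and rejecting any under which an Accept and a Reject string meet in one state with the same remainder; add a state when all current targets are rejected. Accepting states are where Accept strings end.
a: 0a undefined. 0a->0: ok.
b: 0b undefined. 0b->0: no, b/a meet in 0. Open state 1: 0b->1.
c: 0c undefined. 0c->0: no, cc/a meet in 0. 0c->1: ok.
ba: 1a undefined. 1a->0: ok.
bb: 1b undefined. 1b->0: no, baacb/a meet in 0. 1b->1: ok.
bc: 1c undefined. 1c->0: no, cc/a meet in 0. 1c->1: ok.
All examples now run through 2 states with every (state, symbol) defined. Accept strings end in {1}, Reject strings end in {0}; accept={1}.

states=2 start=0 accept={1} delta: 0a->0 0b->1 0c->1 1a->0 1b->1 1c->1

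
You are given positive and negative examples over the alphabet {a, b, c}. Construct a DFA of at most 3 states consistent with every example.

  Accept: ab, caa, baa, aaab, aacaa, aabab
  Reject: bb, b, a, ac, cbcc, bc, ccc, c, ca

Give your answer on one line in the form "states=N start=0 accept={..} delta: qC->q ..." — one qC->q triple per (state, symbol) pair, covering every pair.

State merging on the prefix tree: take the shortest (then alphabetical) example prefix whose next move is undefined and point that move at state 0, else 1, else 2, ...; a target is out if some Accept/Reject pair would then sit in one state with the same input left (inseparable). If every existing state is out, open a new one.
a: 0a undefined. 0a->0: no, ab/b meet in 0 with "b" left. Open state 1: 0a->1.
b: 0b undefined. 0b->0: ok.
c: 0c undefined. 0c->0: ok.
aa: 1a undefined. 1a->0: no, caa/bb meet in 0. 1a->1: no, caa/a meet in 1. Open state 2: 1a->2.
ab: 1b undefined. 1b->0: no, ab/bb meet in 0. 1b->1: no, ab/a meet in 1. 1b->2: ok.
ac: 1c undefined. 1c->0: ok.
aaa: 2a undefined. 2a->0: no, aaab/bb meet in 0. 2a->1: ok.
aab: 2b undefined. 2b->0: ok.
aac: 2c undefined. 2c->0: ok.
All examples now run through 3 states with every (state, symbol) defined. Accept strings end in {2}, Reject strings end in {0,1}; accept={2}.

states=3 start=0 accept={2} delta: 0a->1 0b->0 0c->0 1a->2 1b->2 1c->0 2a->1 2b->0 2c->0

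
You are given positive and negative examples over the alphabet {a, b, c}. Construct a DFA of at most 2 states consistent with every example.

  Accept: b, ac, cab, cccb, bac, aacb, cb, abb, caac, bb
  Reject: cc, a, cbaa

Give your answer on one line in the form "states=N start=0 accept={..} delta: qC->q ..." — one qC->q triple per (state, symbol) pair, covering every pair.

states=2 start=0 accept={1} delta: 0a->0 0b->1 0c->1 1a->0 1b->1 1c->0

State merging on the prefix tree: take the shortest (then alphabetical) example prefix whose next move is undefined and point that move at state 0, else 1, else 2, ...; a target is out if some Accept/Reject pair would then sit in one state with the same input left (inseparable). If every existing state is out, open a new one.
a: 0a undefined. 0a->0: ok.
b: 0b undefined. 0b->0: no, b/a meet in 0. Open state 1: 0b->1.
c: 0c undefined. 0c->0: no, ac/cc meet in 0. 0c->1: ok.
ba: 1a undefined. 1a->0: ok.
bb: 1b undefined. 1b->0: no, aacb/a meet in 0. 1b->1: ok.
cc: 1c undefined. 1c->0: ok.
All examples now run through 2 states with every (state, symbol) defined. Accept strings end in {1}, Reject strings end in {0}; accept={1}.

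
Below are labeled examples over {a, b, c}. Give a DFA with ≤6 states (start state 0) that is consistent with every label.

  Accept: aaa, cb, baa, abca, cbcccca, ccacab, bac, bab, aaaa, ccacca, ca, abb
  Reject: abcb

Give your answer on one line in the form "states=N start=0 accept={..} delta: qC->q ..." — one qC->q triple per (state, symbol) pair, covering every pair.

states=3 start=0 accept={0,1} delta: 0a->0 0b->1 0c->0 1a->0 1b->0 1c->2 2a->0 2b->2 2c->0

Grow the machine one transition at a time. Run the examples from 0; the earliest place one falls off (shortest prefix, ties alphabetical) gets sent to the lowest-numbered state that keeps every Accept/Reject pair distinguishable — a pair clashes when both reach the same state with identical unread suffix — and to a fresh state only if none does.
a: 0a undefined. 0a->0: ok.
b: 0b undefined. 0b->0: no, cb/abcb meet in 0 with "cb" left. Open state 1: 0b->1.
c: 0c undefined. 0c->0: ok.
ba: 1a undefined. 1a->0: ok.
abb: 1b undefined. 1b->0: ok.
abc: 1c undefined. 1c->0: no, cb/abcb meet in 1. 1c->1: no, aaa/abcb meet in 0. Open state 2: 1c->2.
abca: 2a undefined. 2a->0: ok.
abcb: 2b undefined. 2b->0: no, aaa/abcb meet in 0. 2b->1: no, cb/abcb meet in 1. 2b->2: ok.
cbcc: 2c undefined. 2c->0: ok.
All examples now run through 3 states with every (state, symbol) defined. Accept strings end in {0,1}, Reject strings end in {2}; accept={0,1}.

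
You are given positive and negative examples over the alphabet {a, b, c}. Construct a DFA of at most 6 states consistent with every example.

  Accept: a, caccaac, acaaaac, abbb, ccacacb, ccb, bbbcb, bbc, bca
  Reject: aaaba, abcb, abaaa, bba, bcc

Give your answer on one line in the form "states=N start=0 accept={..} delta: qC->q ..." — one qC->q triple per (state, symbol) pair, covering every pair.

State merging on the prefix tree: take the shortest (then alphabetical) example prefix whose next move is undefined and point that move at state 0, else 1, else 2, ...; a target is out if some Accept/Reject pair would then sit in one state with the same input left (inseparable). If every existing state is out, open a new one.
a: 0a undefined. 0a->0: ok.
b: 0b undefined. 0b->0: no, a/aaaba meet in 0. Open state 1: 0b->1.
c: 0c undefined. 0c->0: ok.
bb: 1b undefined. 1b->0: no, a/bba meet in 0. 1b->1: no, bbbcb/abcb meet in 1 with "cb" left. Open state 2: 1b->2.
bc: 1c undefined. 1c->0: no, a/bcc meet in 0. 1c->1: no, ccacacb/bcc meet in 1. 1c->2: no, abbb/abcb meet in 2 with "b" left. Open state 3: 1c->3.
aba: 1a undefined. 1a->0: no, a/aaaba meet in 0. 1a->1: no, ccacacb/aaaba meet in 1. 1a->2: ok.
bba: 2a undefined. 2a->0: no, a/abaaa meet in 0. 2a->1: no, ccacacb/bba meet in 1. 2a->2: ok.
bbb: 2b undefined. 2b->0: ok.
bbc: 2c undefined. 2c->0: ok.
bca: 3a undefined. 3a->0: ok.
bcc: 3c undefined. 3c->0: no, a/bcc meet in 0. 3c->1: no, ccacacb/bcc meet in 1. 3c->2: ok.
abcb: 3b undefined. 3b->0: no, a/abcb meet in 0. 3b->1: no, ccacacb/abcb meet in 1. 3b->2: ok.
All examples now run through 4 states with every (state, symbol) defined. Accept strings end in {0,1}, Reject strings end in {2}; accept={0,1}.

states=4 start=0 accept={0,1} delta: 0a->0 0b->1 0c->0 1a->2 1b->2 1c->3 2a->2 2b->0 2c->0 3a->0 3b->2 3c->2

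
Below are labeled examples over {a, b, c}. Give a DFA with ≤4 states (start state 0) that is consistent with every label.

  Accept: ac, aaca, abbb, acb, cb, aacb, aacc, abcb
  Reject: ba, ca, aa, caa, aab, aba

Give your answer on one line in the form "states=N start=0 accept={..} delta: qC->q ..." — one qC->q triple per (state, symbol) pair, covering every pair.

Grow the machine one transition at a time. Run the examples from 0; the earliest place one falls off (shortest prefix, ties alphabetical) gets sent to the lowest-numbered state that keeps every Accept/Reject pair distinguishable — a pair clashes when both reach the same state with identical unread suffix — and to a fresh state only if none does.
a: 0a undefined. 0a->0: no, aaca/ca meet in 0 with "ca" left. Open state 1: 0a->1.
b: 0b undefined. 0b->0: ok.
c: 0c undefined. 0c->0: ok.
aa: 1a undefined. 1a->0: no, aaca/ba meet in 1. 1a->1: ok.
ab: 1b undefined. 1b->0: no, abbb/aab meet in 0. 1b->1: no, abbb/ba meet in 1. Open state 2: 1b->2.
ac: 1c undefined. 1c->0: no, aaca/ba meet in 1. 1c->1: no, ac/ba meet in 1. 1c->2: no, ac/aab meet in 2. Open state 3: 1c->3.
aba: 2a undefined. 2a->0: no, cb/aba meet in 0. 2a->1: ok.
abb: 2b undefined. 2b->0: ok.
abc: 2c undefined. 2c->0: ok.
acb: 3b undefined. 3b->0: ok.
aaca: 3a undefined. 3a->0: ok.
aacc: 3c undefined. 3c->0: ok.
All examples now run through 4 states with every (state, symbol) defined. Accept strings end in {0,3}, Reject strings end in {1,2}; accept={0,3}.

states=4 start=0 accept={0,3} delta: 0a->1 0b->0 0c->0 1a->1 1b->2 1c->3 2a->1 2b->0 2c->0 3a->0 3b->0 3c->0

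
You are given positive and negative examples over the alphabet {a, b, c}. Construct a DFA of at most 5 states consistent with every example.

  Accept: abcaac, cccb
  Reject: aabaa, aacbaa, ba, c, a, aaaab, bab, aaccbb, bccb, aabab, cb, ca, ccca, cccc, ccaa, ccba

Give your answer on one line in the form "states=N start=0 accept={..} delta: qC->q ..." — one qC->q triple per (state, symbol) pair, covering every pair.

states=4 start=0 accept={2} delta: 0a->0 0b->0 0c->1 1a->1 1b->0 1c->2 2a->0 2b->0 2c->3 3a->0 3b->2 3c->0

Fold the examples into a partial DFA from state 0: repeatedly fix the first undefined (state, symbol) met by the shortest-then-alphabetical prefix, trying targets in increasing order and rejecting any under which an Accept and a Reject string meet in one state with the same remainder; add a state when all current targets are rejected. Accepting states are where Accept strings end.
a: 0a undefined. 0a->0: ok.
b: 0b undefined. 0b->0: ok.
c: 0c undefined. 0c->0: no, abcaac/aabaa meet in 0. Open state 1: 0c->1.
ca: 1a undefined. 1a->0: no, abcaac/c meet in 1. 1a->1: ok.
cb: 1b undefined. 1b->0: ok.
cc: 1c undefined. 1c->0: no, abcaac/aabaa meet in 0. 1c->1: no, abcaac/c meet in 1. Open state 2: 1c->2.
cca: 2a undefined. 2a->0: ok.
ccb: 2b undefined. 2b->0: ok.
ccc: 2c undefined. 2c->0: no, cccb/aabaa meet in 0. 2c->1: no, abcaac/cccc meet in 2. 2c->2: no, abcaac/cccc meet in 2. Open state 3: 2c->3.
ccca: 3a undefined. 3a->0: ok.
cccb: 3b undefined. 3b->0: no, cccb/aabaa meet in 0. 3b->1: no, cccb/c meet in 1. 3b->2: ok.
cccc: 3c undefined. 3c->0: ok.
All examples now run through 4 states with every (state, symbol) defined. Accept strings end in {2}, Reject strings end in {0,1}; accept={2}.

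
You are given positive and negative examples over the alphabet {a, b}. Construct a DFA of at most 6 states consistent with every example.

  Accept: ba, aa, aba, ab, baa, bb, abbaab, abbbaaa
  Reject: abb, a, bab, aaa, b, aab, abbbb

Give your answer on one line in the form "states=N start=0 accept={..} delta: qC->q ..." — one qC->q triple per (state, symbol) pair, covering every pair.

Fold the examples into a partial DFA from state 0: repeatedly fix the first undefined (state, symbol) met by the shortest-then-alphabetical prefix, trying targets in increasing order and rejecting any under which an Accept and a Reject string meet in one state with the same remainder; add a state when all current targets are rejected. Accepting states are where Accept strings end.
a: 0a undefined. 0a->0: no, aa/a meet in 0. Open state 1: 0a->1.
b: 0b undefined. 0b->0: no, ba/a meet in 1. 0b->1: no, baa/aaa meet in 1 with "aa" left. Open state 2: 0b->2.
aa: 1a undefined. 1a->0: ok.
ab: 1b undefined. 1b->0: no, aba/a meet in 1. 1b->1: no, ab/abb meet in 1. 1b->2: no, ab/b meet in 2. Open state 3: 1b->3.
ba: 2a undefined. 2a->0: no, baa/a meet in 1. 2a->1: no, ba/a meet in 1. 2a->2: no, ba/b meet in 2. 2a->3: ok.
bb: 2b undefined. 2b->0: ok.
aba: 3a undefined. 3a->0: ok.
abb: 3b undefined. 3b->0: no, aa/abb meet in 0. 3b->1: ok.
All examples now run through 4 states with every (state, symbol) defined. Accept strings end in {0,3}, Reject strings end in {1,2}; accept={0,3}.

states=4 start=0 accept={0,3} delta: 0a->1 0b->2 1a->0 1b->3 2a->3 2b->0 3a->0 3b->1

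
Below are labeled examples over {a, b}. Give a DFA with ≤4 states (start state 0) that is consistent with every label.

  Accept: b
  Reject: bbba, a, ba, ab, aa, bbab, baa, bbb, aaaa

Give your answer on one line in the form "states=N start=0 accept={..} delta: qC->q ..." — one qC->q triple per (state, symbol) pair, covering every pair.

states=4 start=0 accept={2} delta: 0a->1 0b->2 1a->0 1b->0 2a->0 2b->3 3a->1 3b->0

State merging on the prefix tree: take the shortest (then alphabetical) example prefix whose next move is undefined and point that move at state 0, else 1, else 2, ...; a target is out if some Accept/Reject pair would then sit in one state with the same input left (inseparable). If every existing state is out, open a new one.
a: 0a undefined. 0a->0: no, b/ab meet in 0 with "b" left. Open state 1: 0a->1.
b: 0b undefined. 0b->0: no, b/bbb meet in 0. 0b->1: no, b/a meet in 1. Open state 2: 0b->2.
aa: 1a undefined. 1a->0: ok.
ab: 1b undefined. 1b->0: ok.
ba: 2a undefined. 2a->0: ok.
bb: 2b undefined. 2b->0: no, b/bbb meet in 2. 2b->1: no, b/bbab meet in 2. 2b->2: no, b/bbab meet in 2. Open state 3: 2b->3.
bba: 3a undefined. 3a->0: no, b/bbab meet in 2. 3a->1: ok.
bbb: 3b undefined. 3b->0: ok.
All examples now run through 4 states with every (state, symbol) defined. Accept strings end in {2}, Reject strings end in {0,1}; accept={2}.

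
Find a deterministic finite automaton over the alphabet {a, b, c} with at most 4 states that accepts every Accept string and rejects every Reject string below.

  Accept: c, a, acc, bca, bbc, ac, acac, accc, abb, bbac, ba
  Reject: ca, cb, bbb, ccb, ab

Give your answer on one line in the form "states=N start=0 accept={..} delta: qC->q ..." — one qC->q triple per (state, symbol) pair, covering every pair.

states=3 start=0 accept={0,2} delta: 0a->0 0b->1 0c->2 1a->0 1b->0 1c->0 2a->1 2b->1 2c->0

Grow the machine one transition at a time. Run the examples from 0; the earliest place one falls off (shortest prefix, ties alphabetical) gets sent to the lowest-numbered state that keeps every Accept/Reject pair distinguishable — a pair clashes when both reach the same state with identical unread suffix — and to a fresh state only if none does.
a: 0a undefined. 0a->0: ok.
b: 0b undefined. 0b->0: no, a/bbb meet in 0. Open state 1: 0b->1.
c: 0c undefined. 0c->0: no, c/ca meet in 0. 0c->1: no, c/ab meet in 1. Open state 2: 0c->2.
ba: 1a undefined. 1a->0: ok.
bb: 1b undefined. 1b->0: ok.
bc: 1c undefined. 1c->0: ok.
ca: 2a undefined. 2a->0: no, a/ca meet in 0. 2a->1: ok.
cb: 2b undefined. 2b->0: no, a/cb meet in 0. 2b->1: ok.
cc: 2c undefined. 2c->0: ok.
All examples now run through 3 states with every (state, symbol) defined. Accept strings end in {0,2}, Reject strings end in {1}; accept={0,2}.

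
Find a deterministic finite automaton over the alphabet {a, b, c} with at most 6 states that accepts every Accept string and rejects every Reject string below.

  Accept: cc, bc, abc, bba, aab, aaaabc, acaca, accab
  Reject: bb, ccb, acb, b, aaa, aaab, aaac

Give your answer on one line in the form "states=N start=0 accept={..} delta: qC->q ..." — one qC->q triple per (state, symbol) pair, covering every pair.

states=4 start=0 accept={1} delta: 0a->1 0b->0 0c->1 1a->2 1b->0 1c->1 2a->3 2b->1 2c->0 3a->0 3b->0 3c->0

Grow the machine one transition at a time. Run the examples from 0; the earliest place one falls off (shortest prefix, ties alphabetical) gets sent to the lowest-numbered state that keeps every Accept/Reject pair distinguishable — a pair clashes when both reach the same state with identical unread suffix — and to a fresh state only if none does.
a: 0a undefined. 0a->0: no, aab/b meet in 0 with "b" left. Open state 1: 0a->1.
b: 0b undefined. 0b->0: ok.
c: 0c undefined. 0c->0: no, cc/bb meet in 0. 0c->1: ok.
aa: 1a undefined. 1a->0: no, cc/aaac meet in 1 with "c" left. 1a->1: no, cc/aaac meet in 1 with "c" left. Open state 2: 1a->2.
ab: 1b undefined. 1b->0: ok.
ac: 1c undefined. 1c->0: no, cc/bb meet in 0. 1c->1: ok.
aaa: 2a undefined. 2a->0: no, cc/aaac meet in 1. 2a->1: no, cc/aaa meet in 1. 2a->2: no, aab/aaab meet in 2 with "b" left. Open state 3: 2a->3.
aab: 2b undefined. 2b->0: no, aab/bb meet in 0. 2b->1: ok.
aaaa: 3a undefined. 3a->0: ok.
aaab: 3b undefined. 3b->0: ok.
aaac: 3c undefined. 3c->0: ok.
acac: 2c undefined. 2c->0: ok.
All examples now run through 4 states with every (state, symbol) defined. Accept strings end in {1}, Reject strings end in {0,3}; accept={1}.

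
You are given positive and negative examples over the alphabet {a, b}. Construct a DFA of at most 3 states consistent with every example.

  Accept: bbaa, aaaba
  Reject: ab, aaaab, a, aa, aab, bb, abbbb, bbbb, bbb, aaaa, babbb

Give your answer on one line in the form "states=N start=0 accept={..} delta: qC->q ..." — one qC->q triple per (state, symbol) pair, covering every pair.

Fold the examples into a partial DFA from state 0: repeatedly fix the first undefined (state, symbol) met by the shortest-then-alphabetical prefix, trying targets in increasing order and rejecting any under which an Accept and a Reject string meet in one state with the same remainder; add a state when all current targets are rejected. Accepting states are where Accept strings end.
a: 0a undefined. 0a->0: ok.
b: 0b undefined. 0b->0: no, bbaa/ab meet in 0. Open state 1: 0b->1.
ba: 1a undefined. 1a->0: no, aaaba/a meet in 0. 1a->1: no, aaaba/ab meet in 1. Open state 2: 1a->2.
bb: 1b undefined. 1b->0: no, bbaa/a meet in 0. 1b->1: ok.
bab: 2b undefined. 2b->0: ok.
bbaa: 2a undefined. 2a->0: no, bbaa/a meet in 0. 2a->1: no, bbaa/ab meet in 1. 2a->2: ok.
All examples now run through 3 states with every (state, symbol) defined. Accept strings end in {2}, Reject strings end in {0,1}; accept={2}.

states=3 start=0 accept={2} delta: 0a->0 0b->1 1a->2 1b->1 2a->2 2b->0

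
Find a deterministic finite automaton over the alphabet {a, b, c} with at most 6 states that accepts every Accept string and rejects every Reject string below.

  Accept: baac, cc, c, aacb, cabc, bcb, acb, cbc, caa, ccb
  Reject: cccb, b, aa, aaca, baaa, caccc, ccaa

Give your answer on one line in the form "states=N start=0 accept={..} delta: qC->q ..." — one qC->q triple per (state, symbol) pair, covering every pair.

Fold the examples into a partial DFA from state 0: repeatedly fix the first undefined (state, symbol) met by the shortest-then-alphabetical prefix, trying targets in increasing order and rejecting any under which an Accept and a Reject string meet in one state with the same remainder; add a state when all current targets are rejected. Accepting states are where Accept strings end.
a: 0a undefined. 0a->0: ok.
b: 0b undefined. 0b->0: ok.
c: 0c undefined. 0c->0: no, baac/cccb meet in 0. Open state 1: 0c->1.
ca: 1a undefined. 1a->0: no, caa/b meet in 0. 1a->1: no, baac/aaca meet in 1. Open state 2: 1a->2.
cb: 1b undefined. 1b->0: no, aacb/b meet in 0. 1b->1: ok.
cc: 1c undefined. 1c->0: no, baac/cccb meet in 1. 1c->1: no, baac/cccb meet in 1. 1c->2: no, cc/aaca meet in 2. Open state 3: 1c->3.
caa: 2a undefined. 2a->0: no, caa/b meet in 0. 2a->1: ok.
cab: 2b undefined. 2b->0: ok.
cac: 2c undefined. 2c->0: no, cc/caccc meet in 3. 2c->1: ok.
cca: 3a undefined. 3a->0: ok.
ccb: 3b undefined. 3b->0: no, ccb/b meet in 0. 3b->1: ok.
ccc: 3c undefined. 3c->0: ok.
All examples now run through 4 states with every (state, symbol) defined. Accept strings end in {1,3}, Reject strings end in {0,2}; accept={1,3}.

states=4 start=0 accept={1,3} delta: 0a->0 0b->0 0c->1 1a->2 1b->1 1c->3 2a->1 2b->0 2c->1 3a->0 3b->1 3c->0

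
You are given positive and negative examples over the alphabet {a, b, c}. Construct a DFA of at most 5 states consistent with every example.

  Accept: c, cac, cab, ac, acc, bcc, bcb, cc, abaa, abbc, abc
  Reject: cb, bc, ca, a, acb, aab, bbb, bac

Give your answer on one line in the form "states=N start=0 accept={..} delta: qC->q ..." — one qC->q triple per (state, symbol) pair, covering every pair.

State merging on the prefix tree: take the shortest (then alphabetical) example prefix whose next move is undefined and point that move at state 0, else 1, else 2, ...; a target is out if some Accept/Reject pair would then sit in one state with the same input left (inseparable). If every existing state is out, open a new one.
a: 0a undefined. 0a->0: no, abc/bc meet in 0 with "bc" left. Open state 1: 0a->1.
b: 0b undefined. 0b->0: no, c/bc meet in 0 with "c" left. 0b->1: no, ac/bc meet in 1 with "c" left. Open state 2: 0b->2.
c: 0c undefined. 0c->0: ok.
aa: 1a undefined. 1a->0: ok.
ab: 1b undefined. 1b->0: no, abbc/bc meet in 2 with "c" left. 1b->1: no, cab/ca meet in 1. 1b->2: no, cab/cb meet in 2. Open state 3: 1b->3.
ac: 1c undefined. 1c->0: ok.
ba: 2a undefined. 2a->0: no, c/bac meet in 0. 2a->1: no, c/bac meet in 0. 2a->2: ok.
bb: 2b undefined. 2b->0: ok.
bc: 2c undefined. 2c->0: no, c/bc meet in 0. 2c->1: ok.
aba: 3a undefined. 3a->0: no, abaa/bc meet in 1. 3a->1: ok.
abb: 3b undefined. 3b->0: ok.
abc: 3c undefined. 3c->0: ok.
All examples now run through 4 states with every (state, symbol) defined. Accept strings end in {0,3}, Reject strings end in {1,2}; accept={0,3}.

states=4 start=0 accept={0,3} delta: 0a->1 0b->2 0c->0 1a->0 1b->3 1c->0 2a->2 2b->0 2c->1 3a->1 3b->0 3c->0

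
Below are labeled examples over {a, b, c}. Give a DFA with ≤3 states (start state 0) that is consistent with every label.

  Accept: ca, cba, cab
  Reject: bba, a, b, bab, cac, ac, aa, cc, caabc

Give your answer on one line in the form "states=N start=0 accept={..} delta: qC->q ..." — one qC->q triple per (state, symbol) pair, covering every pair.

Grow the machine one transition at a time. Run the examples from 0; the earliest place one falls off (shortest prefix, ties alphabetical) gets sent to the lowest-numbered state that keeps every Accept/Reject pair distinguishable — a pair clashes when both reach the same state with identical unread suffix — and to a fresh state only if none does.
a: 0a undefined. 0a->0: ok.
b: 0b undefined. 0b->0: ok.
c: 0c undefined. 0c->0: no, ca/bba meet in 0. Open state 1: 0c->1.
ca: 1a undefined. 1a->0: no, ca/bba meet in 0. 1a->1: no, ca/ac meet in 1. Open state 2: 1a->2.
cb: 1b undefined. 1b->0: no, cba/bba meet in 0. 1b->1: ok.
cc: 1c undefined. 1c->0: ok.
caa: 2a undefined. 2a->0: ok.
cab: 2b undefined. 2b->0: no, cab/bba meet in 0. 2b->1: no, cab/ac meet in 1. 2b->2: ok.
cac: 2c undefined. 2c->0: ok.
All examples now run through 3 states with every (state, symbol) defined. Accept strings end in {2}, Reject strings end in {0,1}; accept={2}.

states=3 start=0 accept={2} delta: 0a->0 0b->0 0c->1 1a->2 1b->1 1c->0 2a->0 2b->2 2c->0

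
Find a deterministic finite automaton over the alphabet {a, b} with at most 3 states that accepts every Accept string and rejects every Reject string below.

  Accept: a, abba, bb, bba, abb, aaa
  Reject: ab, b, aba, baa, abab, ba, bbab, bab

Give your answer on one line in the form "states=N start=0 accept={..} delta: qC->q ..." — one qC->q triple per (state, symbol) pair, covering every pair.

states=3 start=0 accept={0} delta: 0a->0 0b->1 1a->2 1b->0 2a->1 2b->1

Grow the machine one transition at a time. Run the examples from 0; the earliest place one falls off (shortest prefix, ties alphabetical) gets sent to the lowest-numbered state that keeps every Accept/Reject pair distinguishable — a pair clashes when both reach the same state with identical unread suffix — and to a fresh state only if none does.
a: 0a undefined. 0a->0: ok.
b: 0b undefined. 0b->0: no, a/ab meet in 0. Open state 1: 0b->1.
ba: 1a undefined. 1a->0: no, a/aba meet in 0. 1a->1: no, bb/abab meet in 1 with "b" left. Open state 2: 1a->2.
bb: 1b undefined. 1b->0: ok.
baa: 2a undefined. 2a->0: no, a/baa meet in 0. 2a->1: ok.
bab: 2b undefined. 2b->0: no, a/abab meet in 0. 2b->1: ok.
All examples now run through 3 states with every (state, symbol) defined. Accept strings end in {0}, Reject strings end in {1,2}; accept={0}.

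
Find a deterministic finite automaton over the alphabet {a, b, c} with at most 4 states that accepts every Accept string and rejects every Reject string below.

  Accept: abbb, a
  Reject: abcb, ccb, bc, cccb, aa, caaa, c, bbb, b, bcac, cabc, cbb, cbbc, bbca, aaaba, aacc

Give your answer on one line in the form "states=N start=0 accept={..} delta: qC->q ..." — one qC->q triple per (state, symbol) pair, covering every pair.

State merging on the prefix tree: take the shortest (then alphabetical) example prefix whose next move is undefined and point that move at state 0, else 1, else 2, ...; a target is out if some Accept/Reject pair would then sit in one state with the same input left (inseparable). If every existing state is out, open a new one.
a: 0a undefined. 0a->0: no, abbb/bbb meet in 0 with "bbb" left. Open state 1: 0a->1.
b: 0b undefined. 0b->0: ok.
c: 0c undefined. 0c->0: no, a/bbca meet in 1. 0c->1: no, a/bc meet in 1. Open state 2: 0c->2.
aa: 1a undefined. 1a->0: ok.
ab: 1b undefined. 1b->0: no, abbb/aa meet in 0. 1b->1: ok.
ca: 2a undefined. 2a->0: ok.
cb: 2b undefined. 2b->0: ok.
cc: 2c undefined. 2c->0: ok.
abc: 1c undefined. 1c->0: ok.
All examples now run through 3 states with every (state, symbol) defined. Accept strings end in {1}, Reject strings end in {0,2}; accept={1}.

states=3 start=0 accept={1} delta: 0a->1 0b->0 0c->2 1a->0 1b->1 1c->0 2a->0 2b->0 2c->0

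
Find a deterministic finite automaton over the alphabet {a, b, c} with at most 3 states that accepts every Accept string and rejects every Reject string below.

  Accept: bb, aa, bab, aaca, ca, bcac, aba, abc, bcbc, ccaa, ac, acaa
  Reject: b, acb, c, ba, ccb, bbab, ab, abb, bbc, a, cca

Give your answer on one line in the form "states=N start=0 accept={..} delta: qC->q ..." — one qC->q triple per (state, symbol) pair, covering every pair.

states=3 start=0 accept={0} delta: 0a->1 0b->2 0c->1 1a->0 1b->1 1c->0 2a->2 2b->0 2c->0

Fold the examples into a partial DFA from state 0: repeatedly fix the first undefined (state, symbol) met by the shortest-then-alphabetical prefix, trying targets in increasing order and rejecting any under which an Accept and a Reject string meet in one state with the same remainder; add a state when all current targets are rejected. Accepting states are where Accept strings end.
a: 0a undefined. 0a->0: no, bb/abb meet in 0 with "bb" left. Open state 1: 0a->1.
b: 0b undefined. 0b->0: no, bb/b meet in 0. 0b->1: no, bb/ab meet in 1 with "b" left. Open state 2: 0b->2.
c: 0c undefined. 0c->0: no, ca/a meet in 1. 0c->1: ok.
aa: 1a undefined. 1a->0: ok.
ab: 1b undefined. 1b->0: no, aa/ab meet in 0. 1b->1: ok.
ac: 1c undefined. 1c->0: ok.
ba: 2a undefined. 2a->0: no, aa/ba meet in 0. 2a->1: no, bab/c meet in 1. 2a->2: ok.
bb: 2b undefined. 2b->0: ok.
bc: 2c undefined. 2c->0: ok.
All examples now run through 3 states with every (state, symbol) defined. Accept strings end in {0}, Reject strings end in {1,2}; accept={0}.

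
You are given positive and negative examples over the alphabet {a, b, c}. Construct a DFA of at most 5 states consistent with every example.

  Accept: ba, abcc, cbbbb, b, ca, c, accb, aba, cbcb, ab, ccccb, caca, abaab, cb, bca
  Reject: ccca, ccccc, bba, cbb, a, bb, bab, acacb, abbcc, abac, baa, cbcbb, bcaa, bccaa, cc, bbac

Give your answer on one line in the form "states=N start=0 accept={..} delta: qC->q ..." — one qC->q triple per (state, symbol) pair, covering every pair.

Grow the machine one transition at a time. Run the examples from 0; the earliest place one falls off (shortest prefix, ties alphabetical) gets sent to the lowest-numbered state that keeps every Accept/Reject pair distinguishable — a pair clashes when both reach the same state with identical unread suffix — and to a fresh state only if none does.
a: 0a undefined. 0a->0: ok.
b: 0b undefined. 0b->0: no, ba/bba meet in 0. Open state 1: 0b->1.
c: 0c undefined. 0c->0: no, b/acacb meet in 1. 0c->1: no, cb/bb meet in 1 with "b" left. Open state 2: 0c->2.
ba: 1a undefined. 1a->0: no, ba/a meet in 0. 1a->1: no, ba/baa meet in 1. 1a->2: no, ca/baa meet in 2 with "a" left. Open state 3: 1a->3.
bb: 1b undefined. 1b->0: no, c/bbac meet in 2. 1b->1: no, ba/bba meet in 3. 1b->2: no, ca/bba meet in 2 with "a" left. 1b->3: no, ba/bb meet in 3. Open state 4: 1b->4.
bc: 1c undefined. 1c->0: no, bca/a meet in 0. 1c->1: ok.
ca: 2a undefined. 2a->0: no, ca/a meet in 0. 2a->1: ok.
cb: 2b undefined. 2b->0: no, abcc/cbb meet in 1. 2b->1: no, cbcb/cbb meet in 4. 2b->2: no, cbbbb/cbb meet in 2. 2b->3: ok.
cc: 2c undefined. 2c->0: no, abcc/ccca meet in 1. 2c->1: no, ba/ccca meet in 3. 2c->2: no, abcc/ccca meet in 1. 2c->3: no, ba/cc meet in 3. 2c->4: ok.
baa: 3a undefined. 3a->0: ok.
bab: 3b undefined. 3b->0: no, cbbbb/bb meet in 4. 3b->1: no, abcc/cbb meet in 1. 3b->2: no, cbbbb/cbb meet in 2. 3b->3: no, ba/cbb meet in 3. 3b->4: ok.
bba: 4a undefined. 4a->0: no, c/bbac meet in 2. 4a->1: no, abcc/bba meet in 1. 4a->2: no, c/bba meet in 2. 4a->3: no, ba/bba meet in 3. 4a->4: ok.
cbc: 3c undefined. 3c->0: ok.
ccc: 4c undefined. 4c->0: no, c/abbcc meet in 2. 4c->1: no, ba/ccca meet in 3. 4c->2: no, abcc/ccca meet in 1. 4c->3: no, ba/bbac meet in 3. 4c->4: ok.
accb: 4b undefined. 4b->0: no, accb/a meet in 0. 4b->1: no, cbbbb/ccca meet in 4. 4b->2: ok.
All examples now run through 5 states with every (state, symbol) defined. Accept strings end in {1,2,3}, Reject strings end in {0,4}; accept={1,2,3}.

states=5 start=0 accept={1,2,3} delta: 0a->0 0b->1 0c->2 1a->3 1b->4 1c->1 2a->1 2b->3 2c->4 3a->0 3b->4 3c->0 4a->4 4b->2 4c->4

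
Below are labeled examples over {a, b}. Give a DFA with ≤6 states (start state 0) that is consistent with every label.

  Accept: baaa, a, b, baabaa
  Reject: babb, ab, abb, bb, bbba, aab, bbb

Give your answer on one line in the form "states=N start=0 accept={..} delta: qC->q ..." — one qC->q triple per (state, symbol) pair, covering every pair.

states=3 start=0 accept={1} delta: 0a->1 0b->1 1a->1 1b->2 2a->0 2b->2

State merging on the prefix tree: take the shortest (then alphabetical) example prefix whose next move is undefined and point that move at state 0, else 1, else 2, ...; a target is out if some Accept/Reject pair would then sit in one state with the same input left (inseparable). If every existing state is out, open a new one.
a: 0a undefined. 0a->0: no, b/ab meet in 0 with "b" left. Open state 1: 0a->1.
b: 0b undefined. 0b->0: no, a/bbba meet in 1. 0b->1: ok.
aa: 1a undefined. 1a->0: no, a/aab meet in 1. 1a->1: ok.
ab: 1b undefined. 1b->0: no, baaa/babb meet in 1. 1b->1: no, baaa/babb meet in 1. Open state 2: 1b->2.
abb: 2b undefined. 2b->0: no, baaa/bbba meet in 1. 2b->1: no, baaa/babb meet in 1. 2b->2: ok.
bbba: 2a undefined. 2a->0: ok.
All examples now run through 3 states with every (state, symbol) defined. Accept strings end in {1}, Reject strings end in {0,2}; accept={1}.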